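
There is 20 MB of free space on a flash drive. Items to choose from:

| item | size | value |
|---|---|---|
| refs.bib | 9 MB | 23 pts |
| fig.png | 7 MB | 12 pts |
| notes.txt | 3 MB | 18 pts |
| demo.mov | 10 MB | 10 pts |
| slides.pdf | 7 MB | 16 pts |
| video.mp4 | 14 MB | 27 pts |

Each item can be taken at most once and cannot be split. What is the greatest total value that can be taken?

Check high-value combinations within 20 MB:
- refs.bib+notes.txt+slides.pdf: size 9+3+7=19, value 23+18+16=57
- refs.bib+fig.png+notes.txt: size 9+7+3=19, value 23+12+18=53
- fig.png+notes.txt+slides.pdf: size 7+3+7=17, value 12+18+16=46
- notes.txt+video.mp4: size 3+14=17, value 18+27=45
Best: 57 pts.

57 pts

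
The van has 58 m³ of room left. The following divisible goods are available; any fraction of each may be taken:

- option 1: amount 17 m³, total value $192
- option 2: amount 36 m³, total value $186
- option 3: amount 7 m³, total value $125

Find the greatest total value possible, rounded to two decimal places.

Take in order of value per unit:
- option 3 (125/7 per unit): all 7 → value 125, running total 125.00
- option 1 (192/17 per unit): all 17 → value 192, running total 317.00
- option 2 (186/36 per unit): 34 of 36 → value 34×186/36 = 175.6667, running total 492.67
Total 492.67.

492.67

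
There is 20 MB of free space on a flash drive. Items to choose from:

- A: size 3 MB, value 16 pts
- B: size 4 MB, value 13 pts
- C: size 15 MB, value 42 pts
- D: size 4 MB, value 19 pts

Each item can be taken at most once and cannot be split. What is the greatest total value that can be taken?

61 pts

Check high-value combinations within 20 MB:
- C+D: size 15+4=19, value 42+19=61
- A+C: size 3+15=18, value 16+42=58
- B+C: size 4+15=19, value 13+42=55
Best: 61 pts.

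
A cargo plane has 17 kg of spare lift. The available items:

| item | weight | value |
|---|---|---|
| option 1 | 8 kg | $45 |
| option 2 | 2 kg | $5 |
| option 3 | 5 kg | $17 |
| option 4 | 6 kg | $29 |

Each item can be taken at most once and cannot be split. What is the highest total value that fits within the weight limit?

$79

Check high-value combinations within 17 kg:
- option 1+option 2+option 4: weight 8+2+6=16, value 45+5+29=79
- option 1+option 4: weight 8+6=14, value 45+29=74
- option 1+option 2+option 3: weight 8+2+5=15, value 45+5+17=67
- option 1+option 3: weight 8+5=13, value 45+17=62
- option 2+option 3+option 4: weight 2+5+6=13, value 5+17+29=51
Best: $79.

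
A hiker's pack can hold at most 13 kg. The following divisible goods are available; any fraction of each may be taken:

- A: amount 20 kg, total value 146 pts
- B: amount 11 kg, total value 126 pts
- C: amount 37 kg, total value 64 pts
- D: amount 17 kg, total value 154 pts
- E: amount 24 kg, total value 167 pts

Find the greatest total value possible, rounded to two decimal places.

Take in order of value per unit:
- B (126/11 per unit): all 11 → value 126, running total 126.00
- D (154/17 per unit): 2 of 17 → value 2×154/17 = 18.1176, running total 144.12
Total 144.12.

144.12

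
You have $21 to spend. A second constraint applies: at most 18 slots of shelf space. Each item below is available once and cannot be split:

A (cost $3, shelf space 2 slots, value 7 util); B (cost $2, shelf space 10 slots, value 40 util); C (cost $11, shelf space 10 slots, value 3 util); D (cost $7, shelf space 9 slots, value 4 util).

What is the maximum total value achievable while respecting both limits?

47 util

Feasible sets respecting both limits:
- A+B: cost 5, shelf space 12, value 47
- B: cost 2, shelf space 10, value 40
- A+D: cost 10, shelf space 11, value 11
Best: 47 util.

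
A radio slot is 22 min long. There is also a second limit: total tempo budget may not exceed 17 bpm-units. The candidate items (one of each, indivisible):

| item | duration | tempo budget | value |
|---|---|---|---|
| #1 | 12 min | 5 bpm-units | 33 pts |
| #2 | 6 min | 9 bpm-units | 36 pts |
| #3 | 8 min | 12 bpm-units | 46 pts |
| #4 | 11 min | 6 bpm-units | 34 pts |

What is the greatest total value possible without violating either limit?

Feasible sets respecting both limits:
- #1+#3: duration 20, tempo budget 17, value 79
- #2+#4: duration 17, tempo budget 15, value 70
- #1+#2: duration 18, tempo budget 14, value 69
- #3: duration 8, tempo budget 12, value 46
Best: 79 pts.

79 pts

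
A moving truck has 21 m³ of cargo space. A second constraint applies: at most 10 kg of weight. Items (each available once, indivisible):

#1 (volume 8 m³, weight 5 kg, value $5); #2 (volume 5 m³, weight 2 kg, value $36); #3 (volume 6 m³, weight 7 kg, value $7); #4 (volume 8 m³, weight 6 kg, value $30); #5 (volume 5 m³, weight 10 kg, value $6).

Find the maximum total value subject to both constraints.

Feasible sets respecting both limits:
- #2+#4: volume 13, weight 8, value 66
- #2+#3: volume 11, weight 9, value 43
- #1+#2: volume 13, weight 7, value 41
- #2: volume 5, weight 2, value 36
Best: $66.

$66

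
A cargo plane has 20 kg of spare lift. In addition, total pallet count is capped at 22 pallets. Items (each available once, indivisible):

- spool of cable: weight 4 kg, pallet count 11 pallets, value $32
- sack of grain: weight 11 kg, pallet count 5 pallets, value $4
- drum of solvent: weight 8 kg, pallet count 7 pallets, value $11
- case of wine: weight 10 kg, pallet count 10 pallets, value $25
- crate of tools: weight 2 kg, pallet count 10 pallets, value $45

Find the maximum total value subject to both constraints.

$77

Feasible sets respecting both limits:
- spool of cable+crate of tools: weight 6, pallet count 21, value 77
- case of wine+crate of tools: weight 12, pallet count 20, value 70
- spool of cable+case of wine: weight 14, pallet count 21, value 57
- drum of solvent+crate of tools: weight 10, pallet count 17, value 56
Best: $77.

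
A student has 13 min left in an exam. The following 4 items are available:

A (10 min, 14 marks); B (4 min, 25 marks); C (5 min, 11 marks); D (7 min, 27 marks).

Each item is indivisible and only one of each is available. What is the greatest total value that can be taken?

Check high-value combinations within 13 min:
- B+D: time 4+7=11, value 25+27=52
- C+D: time 5+7=12, value 11+27=38
- B+C: time 4+5=9, value 25+11=36
- D: time 7, value 27
- B: time 4, value 25
Best: 52 marks.

52 marks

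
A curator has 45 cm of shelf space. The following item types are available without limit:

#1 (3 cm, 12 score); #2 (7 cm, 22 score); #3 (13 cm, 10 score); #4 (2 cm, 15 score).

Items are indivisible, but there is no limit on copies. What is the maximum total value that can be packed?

Best value-per-unit is #4 at 15/2, and filling with it alone uses length 22×2=44. No mix of the others beats 22×15 = 330.

330 score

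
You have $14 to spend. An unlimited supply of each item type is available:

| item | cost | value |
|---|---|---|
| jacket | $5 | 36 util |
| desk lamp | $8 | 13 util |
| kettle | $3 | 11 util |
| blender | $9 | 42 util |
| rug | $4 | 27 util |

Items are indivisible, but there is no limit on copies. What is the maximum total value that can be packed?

Best value-per-unit is jacket at 36/5; filling with it alone gives 2×36 = 72.
Optimal mix: 2×jacket + 1×rug → cost 14, value 99.

99 util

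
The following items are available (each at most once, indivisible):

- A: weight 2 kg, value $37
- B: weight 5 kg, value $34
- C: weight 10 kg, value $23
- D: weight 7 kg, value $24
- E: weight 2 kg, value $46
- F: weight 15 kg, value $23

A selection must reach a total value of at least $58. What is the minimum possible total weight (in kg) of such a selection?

Subsets with value ≥ 58, sorted by total weight:
- A+E: weight 4, value 83
- B+E: weight 7, value 80
- A+B: weight 7, value 71
- A+B+E: weight 9, value 117
Minimum weight: 4 kg.

4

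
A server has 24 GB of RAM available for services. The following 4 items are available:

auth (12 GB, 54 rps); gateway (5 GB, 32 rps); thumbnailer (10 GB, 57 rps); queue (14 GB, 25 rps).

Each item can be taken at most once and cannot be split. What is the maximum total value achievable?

This is a 0/1 knapsack; check combinations near the capacity.
- auth+thumbnailer: memory 12+10=22, value 54+57=111
- gateway+thumbnailer: memory 5+10=15, value 32+57=89
- auth+gateway: memory 12+5=17, value 54+32=86
Best: 111 rps.

111 rps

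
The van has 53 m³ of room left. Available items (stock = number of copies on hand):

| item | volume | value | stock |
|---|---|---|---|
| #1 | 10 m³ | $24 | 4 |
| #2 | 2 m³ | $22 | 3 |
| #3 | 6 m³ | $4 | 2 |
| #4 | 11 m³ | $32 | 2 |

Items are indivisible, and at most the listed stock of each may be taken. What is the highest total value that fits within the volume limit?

$178

Best selections within volume 53 and stock limits:
- 2×#1 + 3×#2 + 2×#4: volume 48, value 178
- 3×#1 + 3×#2 + 1×#3 + 1×#4: volume 53, value 174
- 3×#1 + 3×#2 + 1×#4: volume 47, value 170
Best: $178.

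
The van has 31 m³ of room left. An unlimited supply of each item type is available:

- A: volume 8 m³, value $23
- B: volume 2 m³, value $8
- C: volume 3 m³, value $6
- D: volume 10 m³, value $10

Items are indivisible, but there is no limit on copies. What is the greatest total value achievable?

Best value-per-unit is B at 8/2, and filling with it alone uses volume 15×2=30. No mix of the others beats 15×8 = 120.

$120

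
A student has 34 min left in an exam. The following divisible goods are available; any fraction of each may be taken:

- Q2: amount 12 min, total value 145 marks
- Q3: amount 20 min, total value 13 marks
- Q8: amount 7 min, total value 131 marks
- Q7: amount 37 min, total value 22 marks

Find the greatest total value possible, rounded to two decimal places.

Take in order of value per unit:
- Q8 (131/7 per unit): all 7 → value 131, running total 131.00
- Q2 (145/12 per unit): all 12 → value 145, running total 276.00
- Q3 (13/20 per unit): 15 of 20 → value 15×13/20 = 9.7500, running total 285.75
Total 285.75.

285.75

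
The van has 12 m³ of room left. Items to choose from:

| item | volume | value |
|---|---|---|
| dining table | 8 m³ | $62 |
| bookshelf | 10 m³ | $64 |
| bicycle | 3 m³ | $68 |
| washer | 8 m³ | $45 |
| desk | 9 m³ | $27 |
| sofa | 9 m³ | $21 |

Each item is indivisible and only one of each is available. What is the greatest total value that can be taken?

$130

Check high-value combinations within 12 m³:
- dining table+bicycle: volume 8+3=11, value 62+68=130
- bicycle+washer: volume 3+8=11, value 68+45=113
- bicycle+desk: volume 3+9=12, value 68+27=95
- bicycle+sofa: volume 3+9=12, value 68+21=89
- bicycle: volume 3, value 68
Best: $130.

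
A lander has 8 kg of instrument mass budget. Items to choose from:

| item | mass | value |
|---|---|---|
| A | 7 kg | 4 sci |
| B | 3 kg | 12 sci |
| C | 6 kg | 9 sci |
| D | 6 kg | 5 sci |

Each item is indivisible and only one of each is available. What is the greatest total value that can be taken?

Check high-value combinations within 8 kg:
- B: mass 3, value 12
- C: mass 6, value 9
- D: mass 6, value 5
Best: 12 sci.

12 sci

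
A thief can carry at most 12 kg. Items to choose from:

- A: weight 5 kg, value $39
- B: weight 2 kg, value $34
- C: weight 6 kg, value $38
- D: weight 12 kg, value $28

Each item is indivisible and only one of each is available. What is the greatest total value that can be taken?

Check high-value combinations within 12 kg:
- A+C: weight 5+6=11, value 39+38=77
- A+B: weight 5+2=7, value 39+34=73
- B+C: weight 2+6=8, value 34+38=72
- A: weight 5, value 39
- C: weight 6, value 38
Best: $77.

$77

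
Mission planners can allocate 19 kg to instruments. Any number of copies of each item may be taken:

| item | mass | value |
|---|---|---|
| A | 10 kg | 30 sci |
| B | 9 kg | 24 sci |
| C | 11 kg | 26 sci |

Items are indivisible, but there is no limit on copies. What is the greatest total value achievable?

54 sci

Best value-per-unit is A at 30/10; filling with it alone gives 1×30 = 30.
Optimal mix: 1×A + 1×B → mass 19, value 54.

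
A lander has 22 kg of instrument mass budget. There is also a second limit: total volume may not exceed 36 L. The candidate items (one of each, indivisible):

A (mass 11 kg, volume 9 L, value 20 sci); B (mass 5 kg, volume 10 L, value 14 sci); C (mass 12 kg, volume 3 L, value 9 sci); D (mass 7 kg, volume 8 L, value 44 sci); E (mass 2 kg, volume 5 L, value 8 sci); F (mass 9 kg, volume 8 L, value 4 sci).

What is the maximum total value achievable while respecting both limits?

72 sci

Feasible sets respecting both limits:
- A+D+E: mass 20, volume 22, value 72
- B+D+E: mass 14, volume 23, value 66
- A+D: mass 18, volume 17, value 64
Best: 72 sci.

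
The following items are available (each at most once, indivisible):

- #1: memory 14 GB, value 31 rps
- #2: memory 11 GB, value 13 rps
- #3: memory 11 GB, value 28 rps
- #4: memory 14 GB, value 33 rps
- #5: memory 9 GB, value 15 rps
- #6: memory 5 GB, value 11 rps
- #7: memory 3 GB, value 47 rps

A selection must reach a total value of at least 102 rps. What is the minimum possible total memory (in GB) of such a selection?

Subsets with value ≥ 102, sorted by total memory:
- #3+#4+#7: memory 28, value 108
- #1+#3+#7: memory 28, value 106
Minimum memory: 28 GB.

28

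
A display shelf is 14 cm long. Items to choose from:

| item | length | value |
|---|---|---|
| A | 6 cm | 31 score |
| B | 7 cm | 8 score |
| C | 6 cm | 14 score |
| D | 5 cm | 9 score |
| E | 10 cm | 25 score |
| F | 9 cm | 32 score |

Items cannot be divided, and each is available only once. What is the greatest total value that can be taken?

Check high-value combinations within 14 cm:
- A+C: length 6+6=12, value 31+14=45
- D+F: length 5+9=14, value 9+32=41
- A+D: length 6+5=11, value 31+9=40
Best: 45 score.

45 score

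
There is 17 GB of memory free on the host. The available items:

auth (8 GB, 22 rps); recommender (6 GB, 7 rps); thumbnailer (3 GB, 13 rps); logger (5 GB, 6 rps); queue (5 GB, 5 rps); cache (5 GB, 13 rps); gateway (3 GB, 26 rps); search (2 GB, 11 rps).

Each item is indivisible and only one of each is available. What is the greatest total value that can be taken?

Check high-value combinations within 17 GB:
- auth+thumbnailer+gateway+search: memory 8+3+3+2=16, value 22+13+26+11=72
- thumbnailer+cache+gateway+search: memory 3+5+3+2=13, value 13+13+26+11=63
- auth+thumbnailer+gateway: memory 8+3+3=14, value 22+13+26=61
- auth+cache+gateway: memory 8+5+3=16, value 22+13+26=61
- auth+gateway+search: memory 8+3+2=13, value 22+26+11=59
Best: 72 rps.

72 rps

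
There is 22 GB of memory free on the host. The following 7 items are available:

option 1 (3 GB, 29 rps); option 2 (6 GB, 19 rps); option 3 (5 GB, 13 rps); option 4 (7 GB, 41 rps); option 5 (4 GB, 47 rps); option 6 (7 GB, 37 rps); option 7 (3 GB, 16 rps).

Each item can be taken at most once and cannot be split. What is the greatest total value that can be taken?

Check high-value combinations within 22 GB:
- option 1+option 4+option 5+option 6: memory 3+7+4+7=21, value 29+41+47+37=154
- option 1+option 3+option 4+option 5+option 7: memory 3+5+7+4+3=22, value 29+13+41+47+16=146
- option 1+option 3+option 5+option 6+option 7: memory 3+5+4+7+3=22, value 29+13+47+37+16=142
- option 4+option 5+option 6+option 7: memory 7+4+7+3=21, value 41+47+37+16=141
- option 1+option 2+option 4+option 5: memory 3+6+7+4=20, value 29+19+41+47=136
Best: 154 rps.

154 rps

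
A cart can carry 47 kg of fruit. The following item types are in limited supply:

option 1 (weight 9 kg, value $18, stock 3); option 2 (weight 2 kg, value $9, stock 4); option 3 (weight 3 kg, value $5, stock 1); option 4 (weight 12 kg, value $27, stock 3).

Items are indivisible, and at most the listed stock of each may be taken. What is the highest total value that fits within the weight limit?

$122

Top feasible selections:
- 4×option 2 + 1×option 3 + 3×option 4: weight 47, value 122
- 4×option 2 + 3×option 4: weight 44, value 117
- 3×option 1 + 4×option 2 + 1×option 4: weight 47, value 117
Best: $122.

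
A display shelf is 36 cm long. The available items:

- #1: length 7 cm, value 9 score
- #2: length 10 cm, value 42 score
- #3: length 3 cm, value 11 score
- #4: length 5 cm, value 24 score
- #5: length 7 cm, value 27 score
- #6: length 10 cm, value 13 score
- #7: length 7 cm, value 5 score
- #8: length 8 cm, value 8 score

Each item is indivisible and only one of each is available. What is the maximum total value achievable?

Check high-value combinations within 36 cm:
- #2+#3+#4+#5+#6: length 10+3+5+7+10=35, value 42+11+24+27+13=117
- #1+#2+#3+#4+#5: length 7+10+3+5+7=32, value 9+42+11+24+27=113
- #2+#3+#4+#5+#8: length 10+3+5+7+8=33, value 42+11+24+27+8=112
- #2+#3+#4+#5+#7: length 10+3+5+7+7=32, value 42+11+24+27+5=109
- #1+#2+#4+#5+#7: length 7+10+5+7+7=36, value 9+42+24+27+5=107
Best: 117 score.

117 score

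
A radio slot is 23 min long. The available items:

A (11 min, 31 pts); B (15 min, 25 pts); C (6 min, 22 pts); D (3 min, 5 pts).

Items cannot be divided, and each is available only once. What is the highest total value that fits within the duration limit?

Check high-value combinations within 23 min:
- A+C+D: duration 11+6+3=20, value 31+22+5=58
- A+C: duration 11+6=17, value 31+22=53
- B+C: duration 15+6=21, value 25+22=47
Best: 58 pts.

58 pts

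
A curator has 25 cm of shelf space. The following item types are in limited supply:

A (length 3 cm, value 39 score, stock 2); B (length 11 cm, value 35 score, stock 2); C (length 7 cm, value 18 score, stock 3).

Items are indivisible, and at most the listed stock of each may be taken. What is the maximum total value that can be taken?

131 score

Top feasible selections:
- 2×A + 1×B + 1×C: length 24, value 131
- 2×A + 2×C: length 20, value 114
- 2×A + 1×B: length 17, value 113
- 1×A + 2×B: length 25, value 109
Best: 131 score.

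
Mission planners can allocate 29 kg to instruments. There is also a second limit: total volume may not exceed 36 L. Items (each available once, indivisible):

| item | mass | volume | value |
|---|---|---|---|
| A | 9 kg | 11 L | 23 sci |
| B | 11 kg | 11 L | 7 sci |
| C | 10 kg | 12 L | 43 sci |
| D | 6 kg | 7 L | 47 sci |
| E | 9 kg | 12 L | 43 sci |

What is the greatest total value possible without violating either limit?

133 sci

Feasible sets respecting both limits:
- C+D+E: mass 25, volume 31, value 133
- A+C+D: mass 25, volume 30, value 113
- A+D+E: mass 24, volume 30, value 113
- A+C+E: mass 28, volume 35, value 109
Best: 133 sci.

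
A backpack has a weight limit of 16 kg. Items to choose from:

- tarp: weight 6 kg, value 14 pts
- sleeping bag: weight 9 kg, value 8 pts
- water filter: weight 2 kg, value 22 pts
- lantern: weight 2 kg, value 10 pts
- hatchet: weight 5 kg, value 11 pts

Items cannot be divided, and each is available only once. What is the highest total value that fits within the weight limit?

Check high-value combinations within 16 kg:
- tarp+water filter+lantern+hatchet: weight 6+2+2+5=15, value 14+22+10+11=57
- tarp+water filter+hatchet: weight 6+2+5=13, value 14+22+11=47
- tarp+water filter+lantern: weight 6+2+2=10, value 14+22+10=46
Best: 57 pts.

57 pts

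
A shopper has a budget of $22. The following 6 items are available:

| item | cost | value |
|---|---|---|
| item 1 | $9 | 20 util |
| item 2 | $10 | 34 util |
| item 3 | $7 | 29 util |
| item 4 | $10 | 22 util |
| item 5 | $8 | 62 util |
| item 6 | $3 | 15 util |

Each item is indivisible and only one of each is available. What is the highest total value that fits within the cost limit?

111 util

This is a 0/1 knapsack; check combinations near the capacity.
- item 2+item 5+item 6: cost 10+8+3=21, value 34+62+15=111
- item 3+item 5+item 6: cost 7+8+3=18, value 29+62+15=106
- item 4+item 5+item 6: cost 10+8+3=21, value 22+62+15=99
- item 1+item 5+item 6: cost 9+8+3=20, value 20+62+15=97
Best: 111 util.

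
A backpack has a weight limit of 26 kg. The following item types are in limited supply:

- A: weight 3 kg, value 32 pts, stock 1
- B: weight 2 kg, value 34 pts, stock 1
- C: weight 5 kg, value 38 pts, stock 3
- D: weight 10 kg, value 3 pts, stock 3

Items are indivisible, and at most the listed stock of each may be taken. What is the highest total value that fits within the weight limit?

Top feasible selections:
- 1×A + 1×B + 3×C: weight 20, value 180
- 1×B + 3×C: weight 17, value 148
- 1×A + 3×C: weight 18, value 146
- 1×A + 1×B + 2×C + 1×D: weight 25, value 145
Best: 180 pts.

180 pts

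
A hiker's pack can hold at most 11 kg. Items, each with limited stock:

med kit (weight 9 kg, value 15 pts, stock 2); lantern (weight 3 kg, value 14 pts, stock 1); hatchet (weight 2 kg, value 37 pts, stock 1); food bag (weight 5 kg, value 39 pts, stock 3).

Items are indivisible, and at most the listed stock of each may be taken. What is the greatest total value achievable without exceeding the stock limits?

90 pts

Top feasible selections:
- 1×lantern + 1×hatchet + 1×food bag: weight 10, value 90
- 2×food bag: weight 10, value 78
Best: 90 pts.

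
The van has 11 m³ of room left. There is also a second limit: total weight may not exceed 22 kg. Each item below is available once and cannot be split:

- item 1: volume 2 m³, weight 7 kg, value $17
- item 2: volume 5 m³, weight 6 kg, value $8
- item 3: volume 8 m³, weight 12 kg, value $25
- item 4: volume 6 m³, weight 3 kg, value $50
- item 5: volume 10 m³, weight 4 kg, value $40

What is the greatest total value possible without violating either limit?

Feasible sets respecting both limits:
- item 1+item 4: volume 8, weight 10, value 67
- item 2+item 4: volume 11, weight 9, value 58
- item 4: volume 6, weight 3, value 50
- item 1+item 3: volume 10, weight 19, value 42
Best: $67.

$67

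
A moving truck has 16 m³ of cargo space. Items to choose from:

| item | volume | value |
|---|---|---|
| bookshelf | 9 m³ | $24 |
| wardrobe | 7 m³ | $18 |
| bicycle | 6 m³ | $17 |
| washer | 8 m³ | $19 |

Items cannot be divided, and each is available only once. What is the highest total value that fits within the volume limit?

This is a 0/1 knapsack; check combinations near the capacity.
- bookshelf+wardrobe: volume 9+7=16, value 24+18=42
- bookshelf+bicycle: volume 9+6=15, value 24+17=41
- wardrobe+washer: volume 7+8=15, value 18+19=37
- bicycle+washer: volume 6+8=14, value 17+19=36
Best: $42.

$42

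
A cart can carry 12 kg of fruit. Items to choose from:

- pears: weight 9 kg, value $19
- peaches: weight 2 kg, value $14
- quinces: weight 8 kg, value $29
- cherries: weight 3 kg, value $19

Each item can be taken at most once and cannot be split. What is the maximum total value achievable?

$48

Check high-value combinations within 12 kg:
- quinces+cherries: weight 8+3=11, value 29+19=48
- peaches+quinces: weight 2+8=10, value 14+29=43
- pears+cherries: weight 9+3=12, value 19+19=38
Best: $48.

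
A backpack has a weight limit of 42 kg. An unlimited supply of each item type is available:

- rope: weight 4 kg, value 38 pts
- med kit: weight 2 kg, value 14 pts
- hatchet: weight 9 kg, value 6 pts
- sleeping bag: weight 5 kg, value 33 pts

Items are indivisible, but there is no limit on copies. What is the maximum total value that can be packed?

Best value-per-unit is rope at 38/4; filling with it alone gives 10×38 = 380.
Optimal mix: 10×rope + 1×med kit → weight 42, value 394.

394 pts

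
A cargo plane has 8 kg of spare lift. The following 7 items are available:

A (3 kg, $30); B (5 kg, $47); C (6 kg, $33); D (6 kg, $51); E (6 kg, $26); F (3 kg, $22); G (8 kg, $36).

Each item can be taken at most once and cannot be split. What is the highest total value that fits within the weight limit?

Check high-value combinations within 8 kg:
- A+B: weight 3+5=8, value 30+47=77
- B+F: weight 5+3=8, value 47+22=69
- A+F: weight 3+3=6, value 30+22=52
- D: weight 6, value 51
- B: weight 5, value 47
Best: $77.

$77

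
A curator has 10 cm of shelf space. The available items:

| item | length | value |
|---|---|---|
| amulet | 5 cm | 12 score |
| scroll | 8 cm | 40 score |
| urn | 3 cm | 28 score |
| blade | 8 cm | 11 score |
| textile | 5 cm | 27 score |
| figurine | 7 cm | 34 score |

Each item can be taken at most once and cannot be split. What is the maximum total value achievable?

Check high-value combinations within 10 cm:
- urn+figurine: length 3+7=10, value 28+34=62
- urn+textile: length 3+5=8, value 28+27=55
- scroll: length 8, value 40
Best: 62 score.

62 score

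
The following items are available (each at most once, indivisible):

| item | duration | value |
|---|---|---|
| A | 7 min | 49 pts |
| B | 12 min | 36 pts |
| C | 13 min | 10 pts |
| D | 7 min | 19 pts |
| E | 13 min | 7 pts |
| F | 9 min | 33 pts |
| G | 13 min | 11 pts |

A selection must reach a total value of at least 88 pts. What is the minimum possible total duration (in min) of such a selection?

23

Subsets with value ≥ 88, sorted by total duration:
- A+D+F: duration 23, value 101
- A+B+D: duration 26, value 104
Minimum duration: 23 min.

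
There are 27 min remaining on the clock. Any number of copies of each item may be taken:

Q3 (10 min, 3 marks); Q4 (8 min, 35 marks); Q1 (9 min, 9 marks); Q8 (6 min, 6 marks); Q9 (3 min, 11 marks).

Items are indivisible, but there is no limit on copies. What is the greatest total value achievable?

Best value-per-unit is Q4 at 35/8; filling with it alone gives 3×35 = 105.
Optimal mix: 3×Q4 + 1×Q9 → time 27, value 116.

116 marks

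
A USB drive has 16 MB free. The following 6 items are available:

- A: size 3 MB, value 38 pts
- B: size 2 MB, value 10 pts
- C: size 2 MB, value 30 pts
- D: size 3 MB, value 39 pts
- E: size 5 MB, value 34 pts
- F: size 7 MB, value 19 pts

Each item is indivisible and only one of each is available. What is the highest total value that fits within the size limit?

151 pts

Check high-value combinations within 16 MB:
- A+B+C+D+E: size 3+2+2+3+5=15, value 38+10+30+39+34=151
- A+C+D+E: size 3+2+3+5=13, value 38+30+39+34=141
- A+C+D+F: size 3+2+3+7=15, value 38+30+39+19=126
Best: 151 pts.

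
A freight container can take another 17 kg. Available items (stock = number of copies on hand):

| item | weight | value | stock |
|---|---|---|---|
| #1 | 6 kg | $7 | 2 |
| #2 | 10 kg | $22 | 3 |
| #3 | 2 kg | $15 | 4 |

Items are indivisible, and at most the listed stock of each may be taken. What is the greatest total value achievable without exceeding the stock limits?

$67

Best selections within weight 17 and stock limits:
- 1×#1 + 4×#3: weight 14, value 67
- 1×#2 + 3×#3: weight 16, value 67
- 4×#3: weight 8, value 60
Best: $67.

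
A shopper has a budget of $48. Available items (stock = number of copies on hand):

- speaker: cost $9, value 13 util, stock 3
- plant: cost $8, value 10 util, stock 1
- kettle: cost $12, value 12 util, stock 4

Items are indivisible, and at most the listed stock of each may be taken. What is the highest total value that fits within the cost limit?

61 util

Top feasible selections:
- 3×speaker + 1×plant + 1×kettle: cost 47, value 61
- 3×speaker + 1×kettle: cost 39, value 51
- 2×speaker + 2×kettle: cost 42, value 50
Best: 61 util.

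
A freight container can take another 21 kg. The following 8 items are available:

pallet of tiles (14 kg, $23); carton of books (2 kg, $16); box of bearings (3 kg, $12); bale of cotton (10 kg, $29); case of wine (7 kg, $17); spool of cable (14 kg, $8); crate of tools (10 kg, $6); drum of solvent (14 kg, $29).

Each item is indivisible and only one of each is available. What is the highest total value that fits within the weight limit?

$62

Check high-value combinations within 21 kg:
- carton of books+bale of cotton+case of wine: weight 2+10+7=19, value 16+29+17=62
- box of bearings+bale of cotton+case of wine: weight 3+10+7=20, value 12+29+17=58
- carton of books+box of bearings+bale of cotton: weight 2+3+10=15, value 16+12+29=57
Best: $62.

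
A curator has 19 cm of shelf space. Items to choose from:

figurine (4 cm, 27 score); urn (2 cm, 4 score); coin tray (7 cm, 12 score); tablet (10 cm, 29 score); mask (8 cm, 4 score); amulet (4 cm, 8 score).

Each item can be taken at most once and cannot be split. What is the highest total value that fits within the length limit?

64 score

Check high-value combinations within 19 cm:
- figurine+tablet+amulet: length 4+10+4=18, value 27+29+8=64
- figurine+urn+tablet: length 4+2+10=16, value 27+4+29=60
- figurine+tablet: length 4+10=14, value 27+29=56
- figurine+urn+coin tray+amulet: length 4+2+7+4=17, value 27+4+12+8=51
Best: 64 score.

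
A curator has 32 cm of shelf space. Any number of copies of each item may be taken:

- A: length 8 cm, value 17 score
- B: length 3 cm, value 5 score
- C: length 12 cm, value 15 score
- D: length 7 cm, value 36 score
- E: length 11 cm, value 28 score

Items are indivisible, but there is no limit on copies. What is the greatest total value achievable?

149 score

Best value-per-unit is D at 36/7; filling with it alone gives 4×36 = 144.
Optimal mix: 1×B + 4×D → length 31, value 149.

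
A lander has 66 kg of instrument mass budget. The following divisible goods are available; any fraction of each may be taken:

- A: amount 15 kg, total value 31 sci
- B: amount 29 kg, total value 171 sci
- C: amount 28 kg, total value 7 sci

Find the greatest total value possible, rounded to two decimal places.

207.50

Take in order of value per unit:
- B (171/29 per unit): all 29 → value 171, running total 171.00
- A (31/15 per unit): all 15 → value 31, running total 202.00
- C (7/28 per unit): 22 of 28 → value 22×7/28 = 5.5000, running total 207.50
Total 207.50.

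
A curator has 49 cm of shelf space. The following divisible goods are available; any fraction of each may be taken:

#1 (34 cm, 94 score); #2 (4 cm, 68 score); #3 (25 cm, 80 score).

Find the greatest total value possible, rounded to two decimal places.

203.29

Take in order of value per unit:
- #2 (68/4 per unit): all 4 → value 68, running total 68.00
- #3 (80/25 per unit): all 25 → value 80, running total 148.00
- #1 (94/34 per unit): 20 of 34 → value 20×94/34 = 55.2941, running total 203.29
Total 203.29.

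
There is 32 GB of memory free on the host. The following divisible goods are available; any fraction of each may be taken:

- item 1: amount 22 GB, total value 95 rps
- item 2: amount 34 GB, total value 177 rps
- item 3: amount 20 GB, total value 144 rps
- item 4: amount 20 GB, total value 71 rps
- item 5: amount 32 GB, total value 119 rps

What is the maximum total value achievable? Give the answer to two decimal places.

Take in order of value per unit:
- item 3 (144/20 per unit): all 20 → value 144, running total 144.00
- item 2 (177/34 per unit): 12 of 34 → value 12×177/34 = 62.4706, running total 206.47
Total 206.47.

206.47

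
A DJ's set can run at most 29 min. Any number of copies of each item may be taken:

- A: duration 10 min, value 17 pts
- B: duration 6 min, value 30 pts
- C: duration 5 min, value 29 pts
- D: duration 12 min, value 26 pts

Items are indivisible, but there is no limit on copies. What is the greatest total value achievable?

Best value-per-unit is C at 29/5; filling with it alone gives 5×29 = 145.
Optimal mix: 4×B + 1×C → duration 29, value 149.

149 pts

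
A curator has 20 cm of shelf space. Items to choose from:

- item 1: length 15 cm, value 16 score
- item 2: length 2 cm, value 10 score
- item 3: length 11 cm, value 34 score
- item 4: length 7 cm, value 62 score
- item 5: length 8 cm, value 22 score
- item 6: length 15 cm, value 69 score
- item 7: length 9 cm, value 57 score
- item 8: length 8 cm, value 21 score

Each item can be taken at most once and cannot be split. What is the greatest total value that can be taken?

129 score

This is a 0/1 knapsack; check combinations near the capacity.
- item 2+item 4+item 7: length 2+7+9=18, value 10+62+57=129
- item 4+item 7: length 7+9=16, value 62+57=119
- item 2+item 3+item 4: length 2+11+7=20, value 10+34+62=106
- item 3+item 4: length 11+7=18, value 34+62=96
Best: 129 score.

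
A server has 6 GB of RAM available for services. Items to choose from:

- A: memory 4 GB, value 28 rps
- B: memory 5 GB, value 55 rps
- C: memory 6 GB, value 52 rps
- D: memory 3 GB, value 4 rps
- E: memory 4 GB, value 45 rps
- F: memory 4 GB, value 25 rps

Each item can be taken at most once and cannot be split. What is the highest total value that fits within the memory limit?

55 rps

Check high-value combinations within 6 GB:
- B: memory 5, value 55
- C: memory 6, value 52
- E: memory 4, value 45
- A: memory 4, value 28
- F: memory 4, value 25
Best: 55 rps.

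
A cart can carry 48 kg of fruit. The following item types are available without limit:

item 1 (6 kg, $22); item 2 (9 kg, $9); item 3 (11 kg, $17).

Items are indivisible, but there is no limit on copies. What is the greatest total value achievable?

Best value-per-unit is item 1 at 22/6, and filling with it alone uses weight 8×6=48. No mix of the others beats 8×22 = 176.

$176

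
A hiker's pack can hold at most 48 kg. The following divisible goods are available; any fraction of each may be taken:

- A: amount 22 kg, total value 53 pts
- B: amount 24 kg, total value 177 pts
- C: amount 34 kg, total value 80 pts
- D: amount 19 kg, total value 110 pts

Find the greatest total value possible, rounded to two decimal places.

Take in order of value per unit:
- B (177/24 per unit): all 24 → value 177, running total 177.00
- D (110/19 per unit): all 19 → value 110, running total 287.00
- A (53/22 per unit): 5 of 22 → value 5×53/22 = 12.0455, running total 299.05
Total 299.05.

299.05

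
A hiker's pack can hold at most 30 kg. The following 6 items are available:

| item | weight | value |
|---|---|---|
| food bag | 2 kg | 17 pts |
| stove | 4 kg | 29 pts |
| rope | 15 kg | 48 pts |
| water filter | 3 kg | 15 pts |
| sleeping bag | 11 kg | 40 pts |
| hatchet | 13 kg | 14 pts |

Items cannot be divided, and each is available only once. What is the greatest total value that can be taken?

Check high-value combinations within 30 kg:
- stove+rope+sleeping bag: weight 4+15+11=30, value 29+48+40=117
- food bag+stove+rope+water filter: weight 2+4+15+3=24, value 17+29+48+15=109
- food bag+rope+sleeping bag: weight 2+15+11=28, value 17+48+40=105
- rope+water filter+sleeping bag: weight 15+3+11=29, value 48+15+40=103
Best: 117 pts.

117 pts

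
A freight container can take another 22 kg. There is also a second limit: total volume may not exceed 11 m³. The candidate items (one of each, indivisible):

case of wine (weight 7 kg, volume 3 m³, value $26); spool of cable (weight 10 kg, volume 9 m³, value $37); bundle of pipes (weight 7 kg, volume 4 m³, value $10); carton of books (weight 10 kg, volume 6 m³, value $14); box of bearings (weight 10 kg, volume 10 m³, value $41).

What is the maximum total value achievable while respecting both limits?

Feasible sets respecting both limits:
- box of bearings: weight 10, volume 10, value 41
- case of wine+carton of books: weight 17, volume 9, value 40
- spool of cable: weight 10, volume 9, value 37
Best: $41.

$41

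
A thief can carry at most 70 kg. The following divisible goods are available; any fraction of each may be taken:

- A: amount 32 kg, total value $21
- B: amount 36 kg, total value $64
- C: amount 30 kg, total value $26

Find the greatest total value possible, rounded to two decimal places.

Take in order of value per unit:
- B (64/36 per unit): all 36 → value 64, running total 64.00
- C (26/30 per unit): all 30 → value 26, running total 90.00
- A (21/32 per unit): 4 of 32 → value 4×21/32 = 2.6250, running total 92.63
Total 92.63.

92.63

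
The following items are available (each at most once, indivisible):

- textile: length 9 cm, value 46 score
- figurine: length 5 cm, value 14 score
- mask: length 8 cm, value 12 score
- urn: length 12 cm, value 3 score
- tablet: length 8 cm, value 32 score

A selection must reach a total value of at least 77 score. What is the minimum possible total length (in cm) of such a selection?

17

Subsets with value ≥ 77, sorted by total length:
- textile+tablet: length 17, value 78
- textile+figurine+tablet: length 22, value 92
Minimum length: 17 cm.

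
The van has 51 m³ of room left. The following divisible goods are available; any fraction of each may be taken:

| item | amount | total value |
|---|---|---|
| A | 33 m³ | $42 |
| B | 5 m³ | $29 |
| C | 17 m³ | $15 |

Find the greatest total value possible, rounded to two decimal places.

Take in order of value per unit:
- B (29/5 per unit): all 5 → value 29, running total 29.00
- A (42/33 per unit): all 33 → value 42, running total 71.00
- C (15/17 per unit): 13 of 17 → value 13×15/17 = 11.4706, running total 82.47
Total 82.47.

82.47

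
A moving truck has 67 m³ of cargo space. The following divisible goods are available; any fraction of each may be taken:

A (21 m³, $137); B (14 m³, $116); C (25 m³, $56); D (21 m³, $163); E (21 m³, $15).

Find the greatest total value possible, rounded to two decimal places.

Take in order of value per unit:
- B (116/14 per unit): all 14 → value 116, running total 116.00
- D (163/21 per unit): all 21 → value 163, running total 279.00
- A (137/21 per unit): all 21 → value 137, running total 416.00
- C (56/25 per unit): 11 of 25 → value 11×56/25 = 24.6400, running total 440.64
Total 440.64.

440.64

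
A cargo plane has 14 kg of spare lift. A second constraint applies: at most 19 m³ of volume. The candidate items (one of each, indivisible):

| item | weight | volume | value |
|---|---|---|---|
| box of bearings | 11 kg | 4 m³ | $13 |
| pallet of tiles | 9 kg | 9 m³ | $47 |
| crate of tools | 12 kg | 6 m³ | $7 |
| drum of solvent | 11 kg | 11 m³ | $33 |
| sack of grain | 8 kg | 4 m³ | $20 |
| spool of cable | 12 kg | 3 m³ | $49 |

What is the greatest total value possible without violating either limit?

Feasible sets respecting both limits:
- spool of cable: weight 12, volume 3, value 49
- pallet of tiles: weight 9, volume 9, value 47
- drum of solvent: weight 11, volume 11, value 33
- sack of grain: weight 8, volume 4, value 20
Best: $49.

$49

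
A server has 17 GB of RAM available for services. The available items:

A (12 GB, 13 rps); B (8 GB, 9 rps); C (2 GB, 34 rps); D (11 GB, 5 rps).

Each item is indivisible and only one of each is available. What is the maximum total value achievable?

47 rps

Check high-value combinations within 17 GB:
- A+C: memory 12+2=14, value 13+34=47
- B+C: memory 8+2=10, value 9+34=43
- C+D: memory 2+11=13, value 34+5=39
Best: 47 rps.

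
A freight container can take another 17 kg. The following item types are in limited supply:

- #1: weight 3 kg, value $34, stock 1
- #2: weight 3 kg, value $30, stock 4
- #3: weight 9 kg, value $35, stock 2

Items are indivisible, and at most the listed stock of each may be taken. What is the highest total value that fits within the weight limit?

$154

Best selections within weight 17 and stock limits:
- 1×#1 + 4×#2: weight 15, value 154
- 1×#1 + 3×#2: weight 12, value 124
- 4×#2: weight 12, value 120
- 1×#1 + 1×#2 + 1×#3: weight 15, value 99
Best: $154.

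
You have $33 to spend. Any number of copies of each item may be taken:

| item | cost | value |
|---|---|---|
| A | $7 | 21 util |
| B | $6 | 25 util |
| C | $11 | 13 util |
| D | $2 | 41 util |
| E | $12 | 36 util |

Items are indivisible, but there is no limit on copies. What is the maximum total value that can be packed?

Best value-per-unit is D at 41/2, and filling with it alone uses cost 16×2=32. No mix of the others beats 16×41 = 656.

656 util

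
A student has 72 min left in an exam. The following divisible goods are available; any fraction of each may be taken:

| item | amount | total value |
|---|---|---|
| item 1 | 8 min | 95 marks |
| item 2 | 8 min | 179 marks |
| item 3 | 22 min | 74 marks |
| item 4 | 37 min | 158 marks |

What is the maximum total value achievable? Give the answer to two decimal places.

495.91

Take in order of value per unit:
- item 2 (179/8 per unit): all 8 → value 179, running total 179.00
- item 1 (95/8 per unit): all 8 → value 95, running total 274.00
- item 4 (158/37 per unit): all 37 → value 158, running total 432.00
- item 3 (74/22 per unit): 19 of 22 → value 19×74/22 = 63.9091, running total 495.91
Total 495.91.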